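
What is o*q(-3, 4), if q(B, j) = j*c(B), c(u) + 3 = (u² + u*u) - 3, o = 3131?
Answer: 150288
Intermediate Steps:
c(u) = -6 + 2*u² (c(u) = -3 + ((u² + u*u) - 3) = -3 + ((u² + u²) - 3) = -3 + (2*u² - 3) = -3 + (-3 + 2*u²) = -6 + 2*u²)
q(B, j) = j*(-6 + 2*B²)
o*q(-3, 4) = 3131*(2*4*(-3 + (-3)²)) = 3131*(2*4*(-3 + 9)) = 3131*(2*4*6) = 3131*48 = 150288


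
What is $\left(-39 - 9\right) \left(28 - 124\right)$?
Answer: $4608$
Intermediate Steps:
$\left(-39 - 9\right) \left(28 - 124\right) = \left(-48\right) \left(-96\right) = 4608$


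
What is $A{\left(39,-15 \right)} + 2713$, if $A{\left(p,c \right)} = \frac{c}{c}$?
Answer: $2714$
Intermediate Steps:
$A{\left(p,c \right)} = 1$
$A{\left(39,-15 \right)} + 2713 = 1 + 2713 = 2714$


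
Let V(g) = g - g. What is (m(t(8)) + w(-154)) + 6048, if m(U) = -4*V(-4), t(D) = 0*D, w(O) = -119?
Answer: 5929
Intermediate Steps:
t(D) = 0
V(g) = 0
m(U) = 0 (m(U) = -4*0 = 0)
(m(t(8)) + w(-154)) + 6048 = (0 - 119) + 6048 = -119 + 6048 = 5929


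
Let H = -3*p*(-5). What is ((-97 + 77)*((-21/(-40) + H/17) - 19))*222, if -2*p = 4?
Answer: 1527693/17 ≈ 89864.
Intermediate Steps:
p = -2 (p = -½*4 = -2)
H = -30 (H = -3*(-2)*(-5) = 6*(-5) = -30)
((-97 + 77)*((-21/(-40) + H/17) - 19))*222 = ((-97 + 77)*((-21/(-40) - 30/17) - 19))*222 = -20*((-21*(-1/40) - 30*1/17) - 19)*222 = -20*((21/40 - 30/17) - 19)*222 = -20*(-843/680 - 19)*222 = -20*(-13763/680)*222 = (13763/34)*222 = 1527693/17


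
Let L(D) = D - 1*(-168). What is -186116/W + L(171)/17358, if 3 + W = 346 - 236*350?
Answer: 155166031/67991286 ≈ 2.2821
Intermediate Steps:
L(D) = 168 + D (L(D) = D + 168 = 168 + D)
W = -82257 (W = -3 + (346 - 236*350) = -3 + (346 - 82600) = -3 - 82254 = -82257)
-186116/W + L(171)/17358 = -186116/(-82257) + (168 + 171)/17358 = -186116*(-1/82257) + 339*(1/17358) = 26588/11751 + 113/5786 = 155166031/67991286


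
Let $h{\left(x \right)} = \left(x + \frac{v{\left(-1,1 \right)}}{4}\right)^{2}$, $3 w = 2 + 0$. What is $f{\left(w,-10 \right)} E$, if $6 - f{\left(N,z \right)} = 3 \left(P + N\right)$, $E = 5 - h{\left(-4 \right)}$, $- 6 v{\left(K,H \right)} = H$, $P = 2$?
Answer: $\frac{6529}{288} \approx 22.67$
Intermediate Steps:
$v{\left(K,H \right)} = - \frac{H}{6}$
$w = \frac{2}{3}$ ($w = \frac{2 + 0}{3} = \frac{1}{3} \cdot 2 = \frac{2}{3} \approx 0.66667$)
$h{\left(x \right)} = \left(- \frac{1}{24} + x\right)^{2}$ ($h{\left(x \right)} = \left(x + \frac{\left(- \frac{1}{6}\right) 1}{4}\right)^{2} = \left(x - \frac{1}{24}\right)^{2} = \left(- \frac{1}{24} + x\right)^{2}$)
$E = - \frac{6529}{576}$ ($E = 5 - \frac{\left(-1 + 24 \left(-4\right)\right)^{2}}{576} = 5 - \frac{\left(-1 - 96\right)^{2}}{576} = 5 - \frac{\left(-97\right)^{2}}{576} = 5 - \frac{1}{576} \cdot 9409 = 5 - \frac{9409}{576} = - \frac{6529}{576} \approx -11.335$)
$f{\left(N,z \right)} = - 3 N$ ($f{\left(N,z \right)} = 6 - 3 \left(2 + N\right) = 6 - \left(6 + 3 N\right) = - 3 N$)
$f{\left(w,-10 \right)} E = \left(-3\right) \frac{2}{3} \left(- \frac{6529}{576}\right) = \left(-2\right) \left(- \frac{6529}{576}\right) = \frac{6529}{288}$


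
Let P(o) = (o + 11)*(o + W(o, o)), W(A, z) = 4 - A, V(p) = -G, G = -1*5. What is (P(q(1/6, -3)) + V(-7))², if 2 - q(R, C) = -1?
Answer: 3721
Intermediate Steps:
q(R, C) = 3 (q(R, C) = 2 - 1*(-1) = 2 + 1 = 3)
G = -5
V(p) = 5 (V(p) = -1*(-5) = 5)
P(o) = 44 + 4*o (P(o) = (o + 11)*(o + (4 - o)) = (11 + o)*4 = 44 + 4*o)
(P(q(1/6, -3)) + V(-7))² = ((44 + 4*3) + 5)² = ((44 + 12) + 5)² = (56 + 5)² = 61² = 3721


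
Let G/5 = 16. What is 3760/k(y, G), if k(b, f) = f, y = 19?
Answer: 47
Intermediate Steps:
G = 80 (G = 5*16 = 80)
3760/k(y, G) = 3760/80 = 3760*(1/80) = 47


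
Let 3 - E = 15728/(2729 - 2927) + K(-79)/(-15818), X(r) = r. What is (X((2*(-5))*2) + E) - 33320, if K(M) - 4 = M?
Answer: -4734614237/142362 ≈ -33258.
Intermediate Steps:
K(M) = 4 + M
E = 11734843/142362 (E = 3 - (15728/(2729 - 2927) + (4 - 79)/(-15818)) = 3 - (15728/(-198) - 75*(-1/15818)) = 3 - (15728*(-1/198) + 75/15818) = 3 - (-7864/99 + 75/15818) = 3 - 1*(-11307757/142362) = 3 + 11307757/142362 = 11734843/142362 ≈ 82.430)
(X((2*(-5))*2) + E) - 33320 = ((2*(-5))*2 + 11734843/142362) - 33320 = (-10*2 + 11734843/142362) - 33320 = (-20 + 11734843/142362) - 33320 = 8887603/142362 - 33320 = -4734614237/142362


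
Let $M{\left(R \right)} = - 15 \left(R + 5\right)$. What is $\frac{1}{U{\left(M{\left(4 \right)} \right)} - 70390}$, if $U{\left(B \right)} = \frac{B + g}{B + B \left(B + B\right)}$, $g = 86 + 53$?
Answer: $- \frac{36315}{2556212846} \approx -1.4207 \cdot 10^{-5}$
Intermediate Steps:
$g = 139$
$M{\left(R \right)} = -75 - 15 R$ ($M{\left(R \right)} = - 15 \left(5 + R\right) = -75 - 15 R$)
$U{\left(B \right)} = \frac{139 + B}{B + 2 B^{2}}$ ($U{\left(B \right)} = \frac{B + 139}{B + B \left(B + B\right)} = \frac{139 + B}{B + B 2 B} = \frac{139 + B}{B + 2 B^{2}}$)
$\frac{1}{U{\left(M{\left(4 \right)} \right)} - 70390} = \frac{1}{\frac{139 - 135}{\left(-75 - 60\right) \left(1 + 2 \left(-75 - 60\right)\right)} - 70390} = \frac{1}{\frac{139 - 135}{\left(-135\right) \left(1 + 2 \left(-135\right)\right)} - 70390} = \frac{1}{\left(- \frac{1}{135}\right) \frac{1}{1 - 270} \cdot 4 - 70390} = \frac{1}{\left(- \frac{1}{135}\right) \frac{1}{-269} \cdot 4 - 70390} = \frac{1}{\left(- \frac{1}{135}\right) \left(- \frac{1}{269}\right) 4 - 70390} = \frac{1}{\frac{4}{36315} - 70390} = \frac{1}{- \frac{2556212846}{36315}} = - \frac{36315}{2556212846}$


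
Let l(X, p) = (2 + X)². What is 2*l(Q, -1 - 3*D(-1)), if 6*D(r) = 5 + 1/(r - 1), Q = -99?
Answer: 18818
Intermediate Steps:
D(r) = ⅚ + 1/(6*(-1 + r)) (D(r) = (5 + 1/(r - 1))/6 = (5 + 1/(-1 + r))/6 = ⅚ + 1/(6*(-1 + r)))
2*l(Q, -1 - 3*D(-1)) = 2*(2 - 99)² = 2*(-97)² = 2*9409 = 18818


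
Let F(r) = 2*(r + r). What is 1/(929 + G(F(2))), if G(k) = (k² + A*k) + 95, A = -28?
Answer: 1/864 ≈ 0.0011574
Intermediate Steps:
F(r) = 4*r (F(r) = 2*(2*r) = 4*r)
G(k) = 95 + k² - 28*k (G(k) = (k² - 28*k) + 95 = 95 + k² - 28*k)
1/(929 + G(F(2))) = 1/(929 + (95 + (4*2)² - 112*2)) = 1/(929 + (95 + 8² - 28*8)) = 1/(929 + (95 + 64 - 224)) = 1/(929 - 65) = 1/864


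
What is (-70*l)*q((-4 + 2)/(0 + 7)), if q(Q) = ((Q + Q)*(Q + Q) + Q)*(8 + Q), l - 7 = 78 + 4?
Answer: -96120/49 ≈ -1961.6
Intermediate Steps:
l = 89 (l = 7 + (78 + 4) = 7 + 82 = 89)
q(Q) = (8 + Q)*(Q + 4*Q²) (q(Q) = ((2*Q)*(2*Q) + Q)*(8 + Q) = (4*Q² + Q)*(8 + Q) = (Q + 4*Q²)*(8 + Q) = (8 + Q)*(Q + 4*Q²))
(-70*l)*q((-4 + 2)/(0 + 7)) = (-70*89)*(((-4 + 2)/(0 + 7))*(8 + 4*((-4 + 2)/(0 + 7))² + 33*((-4 + 2)/(0 + 7)))) = -6230*(-2/7)*(8 + 4*(-2/7)² + 33*(-2/7)) = -6230*(-2*⅐)*(8 + 4*(-2*⅐)² + 33*(-2*⅐)) = -(-1780)*(8 + 4*(-2/7)² + 33*(-2/7)) = -(-1780)*(8 + 4*(4/49) - 66/7) = -(-1780)*(8 + 16/49 - 66/7) = -(-1780)*(-54)/49 = -6230*108/343 = -96120/49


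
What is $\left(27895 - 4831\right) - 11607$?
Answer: $11457$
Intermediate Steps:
$\left(27895 - 4831\right) - 11607 = 23064 - 11607 = 11457$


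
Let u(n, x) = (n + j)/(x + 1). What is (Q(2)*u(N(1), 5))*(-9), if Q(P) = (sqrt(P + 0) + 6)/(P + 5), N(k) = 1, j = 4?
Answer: -45/7 - 15*sqrt(2)/14 ≈ -7.9438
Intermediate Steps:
u(n, x) = (4 + n)/(1 + x) (u(n, x) = (n + 4)/(x + 1) = (4 + n)/(1 + x))
Q(P) = (6 + sqrt(P))/(5 + P) (Q(P) = (sqrt(P) + 6)/(5 + P) = (6 + sqrt(P))/(5 + P))
(Q(2)*u(N(1), 5))*(-9) = (((6 + sqrt(2))/(5 + 2))*((4 + 1)/(1 + 5)))*(-9) = (((6 + sqrt(2))/7)*(5/6))*(-9) = (((6 + sqrt(2))/7)*((1/6)*5))*(-9) = ((6/7 + sqrt(2)/7)*(5/6))*(-9) = (5/7 + 5*sqrt(2)/42)*(-9) = -45/7 - 15*sqrt(2)/14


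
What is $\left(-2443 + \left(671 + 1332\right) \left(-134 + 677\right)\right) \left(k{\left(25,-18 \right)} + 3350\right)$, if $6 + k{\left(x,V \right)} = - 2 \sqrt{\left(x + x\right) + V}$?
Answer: $3628861984 - 8681488 \sqrt{2} \approx 3.6166 \cdot 10^{9}$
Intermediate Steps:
$k{\left(x,V \right)} = -6 - 2 \sqrt{V + 2 x}$ ($k{\left(x,V \right)} = -6 - 2 \sqrt{\left(x + x\right) + V} = -6 - 2 \sqrt{2 x + V} = -6 - 2 \sqrt{V + 2 x}$)
$\left(-2443 + \left(671 + 1332\right) \left(-134 + 677\right)\right) \left(k{\left(25,-18 \right)} + 3350\right) = \left(-2443 + \left(671 + 1332\right) \left(-134 + 677\right)\right) \left(\left(-6 - 2 \sqrt{-18 + 2 \cdot 25}\right) + 3350\right) = \left(-2443 + 2003 \cdot 543\right) \left(\left(-6 - 2 \sqrt{-18 + 50}\right) + 3350\right) = \left(-2443 + 1087629\right) \left(\left(-6 - 2 \sqrt{32}\right) + 3350\right) = 1085186 \left(\left(-6 - 2 \cdot 4 \sqrt{2}\right) + 3350\right) = 1085186 \left(\left(-6 - 8 \sqrt{2}\right) + 3350\right) = 1085186 \left(3344 - 8 \sqrt{2}\right) = 3628861984 - 8681488 \sqrt{2}$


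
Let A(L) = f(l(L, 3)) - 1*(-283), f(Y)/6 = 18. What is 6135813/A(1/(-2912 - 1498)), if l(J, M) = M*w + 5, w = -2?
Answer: 6135813/391 ≈ 15693.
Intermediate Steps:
l(J, M) = 5 - 2*M (l(J, M) = M*(-2) + 5 = -2*M + 5 = 5 - 2*M)
f(Y) = 108 (f(Y) = 6*18 = 108)
A(L) = 391 (A(L) = 108 - 1*(-283) = 108 + 283 = 391)
6135813/A(1/(-2912 - 1498)) = 6135813/391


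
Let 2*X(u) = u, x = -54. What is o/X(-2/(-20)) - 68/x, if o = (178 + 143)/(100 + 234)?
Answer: 92348/4509 ≈ 20.481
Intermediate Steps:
X(u) = u/2
o = 321/334 ≈ 0.96108
o/X(-2/(-20)) - 68/x = 321/(334*(((-2/(-20))/2))) - 68/(-54) = 321/(334*(((-2*(-1/20))/2))) - 68*(-1/54) = 321/(334*(((½)*(⅒)))) + 34/27 = 321/(334*(1/20)) + 34/27 = (321/334)*20 + 34/27 = 3210/167 + 34/27 = 92348/4509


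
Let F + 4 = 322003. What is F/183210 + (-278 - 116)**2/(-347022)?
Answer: 13883324903/10596316770 ≈ 1.3102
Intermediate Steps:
F = 321999 (F = -4 + 322003 = 321999)
F/183210 + (-278 - 116)**2/(-347022) = 321999/183210 + (-278 - 116)**2/(-347022) = 321999*(1/183210) + (-394)**2*(-1/347022) = 107333/61070 + 155236*(-1/347022) = 107333/61070 - 77618/173511 = 13883324903/10596316770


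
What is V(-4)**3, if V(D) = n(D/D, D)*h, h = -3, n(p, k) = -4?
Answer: 1728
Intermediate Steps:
V(D) = 12 (V(D) = -4*(-3) = 12)
V(-4)**3 = 12**3 = 1728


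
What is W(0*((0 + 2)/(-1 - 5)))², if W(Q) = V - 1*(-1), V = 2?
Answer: 9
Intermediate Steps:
W(Q) = 3 (W(Q) = 2 - 1*(-1) = 2 + 1 = 3)
W(0*((0 + 2)/(-1 - 5)))² = 3² = 9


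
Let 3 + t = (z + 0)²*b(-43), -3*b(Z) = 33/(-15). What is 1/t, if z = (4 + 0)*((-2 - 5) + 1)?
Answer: 5/2097 ≈ 0.0023844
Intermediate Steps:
z = -24 (z = 4*(-7 + 1) = 4*(-6) = -24)
b(Z) = 11/15 (b(Z) = -11/(-15) = -11*(-1)/15 = -⅓*(-11/5) = 11/15)
t = 2097/5 (t = -3 + (-24 + 0)²*(11/15) = -3 + (-24)²*(11/15) = -3 + 576*(11/15) = -3 + 2112/5 = 2097/5 ≈ 419.40)
1/t = 1/(2097/5) = 5/2097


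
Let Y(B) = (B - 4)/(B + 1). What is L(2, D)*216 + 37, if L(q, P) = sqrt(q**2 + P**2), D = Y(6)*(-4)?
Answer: 37 + 432*sqrt(65)/7 ≈ 534.56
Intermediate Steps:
Y(B) = (-4 + B)/(1 + B)
D = -8/7 (D = ((-4 + 6)/(1 + 6))*(-4) = (2/7)*(-4) = -8/7 ≈ -1.1429)
L(q, P) = sqrt(P**2 + q**2)
L(2, D)*216 + 37 = sqrt((-8/7)**2 + 2**2)*216 + 37 = sqrt(64/49 + 4)*216 + 37 = sqrt(260/49)*216 + 37 = (2*sqrt(65)/7)*216 + 37 = 432*sqrt(65)/7 + 37 = 37 + 432*sqrt(65)/7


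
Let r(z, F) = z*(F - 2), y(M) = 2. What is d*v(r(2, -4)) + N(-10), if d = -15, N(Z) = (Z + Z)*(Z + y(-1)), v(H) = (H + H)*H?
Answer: -4160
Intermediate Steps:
r(z, F) = z*(-2 + F)
v(H) = 2*H**2 (v(H) = (2*H)*H = 2*H**2)
N(Z) = 2*Z*(2 + Z) (N(Z) = (Z + Z)*(Z + 2) = (2*Z)*(2 + Z) = 2*Z*(2 + Z))
d*v(r(2, -4)) + N(-10) = -30*(2*(-2 - 4))**2 + 2*(-10)*(2 - 10) = -30*(2*(-6))**2 + 2*(-10)*(-8) = -30*(-12)**2 + 160 = -30*144 + 160 = -15*288 + 160 = -4320 + 160 = -4160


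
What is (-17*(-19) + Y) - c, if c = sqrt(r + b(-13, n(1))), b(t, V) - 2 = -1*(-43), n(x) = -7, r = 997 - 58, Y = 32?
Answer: 355 - 2*sqrt(246) ≈ 323.63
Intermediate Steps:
r = 939
b(t, V) = 45 (b(t, V) = 2 - 1*(-43) = 2 + 43 = 45)
c = 2*sqrt(246) (c = sqrt(939 + 45) = sqrt(984) = 2*sqrt(246) ≈ 31.369)
(-17*(-19) + Y) - c = (-17*(-19) + 32) - 2*sqrt(246) = (323 + 32) - 2*sqrt(246) = 355 - 2*sqrt(246)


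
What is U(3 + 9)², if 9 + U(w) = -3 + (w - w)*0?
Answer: 144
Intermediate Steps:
U(w) = -12 (U(w) = -9 + (-3 + (w - w)*0) = -9 + (-3 + 0*0) = -9 + (-3 + 0) = -9 - 3 = -12)
U(3 + 9)² = (-12)² = 144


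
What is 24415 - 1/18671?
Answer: 455852464/18671 ≈ 24415.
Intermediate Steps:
24415 - 1/18671 = 455852464/18671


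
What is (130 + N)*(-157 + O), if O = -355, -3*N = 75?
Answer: -53760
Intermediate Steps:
N = -25 (N = -⅓*75 = -25)
(130 + N)*(-157 + O) = (130 - 25)*(-157 - 355) = 105*(-512) = -53760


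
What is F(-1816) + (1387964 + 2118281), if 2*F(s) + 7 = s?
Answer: 7010667/2 ≈ 3.5053e+6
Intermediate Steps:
F(s) = -7/2 + s/2
F(-1816) + (1387964 + 2118281) = (-7/2 + (½)*(-1816)) + (1387964 + 2118281) = (-7/2 - 908) + 3506245 = -1823/2 + 3506245 = 7010667/2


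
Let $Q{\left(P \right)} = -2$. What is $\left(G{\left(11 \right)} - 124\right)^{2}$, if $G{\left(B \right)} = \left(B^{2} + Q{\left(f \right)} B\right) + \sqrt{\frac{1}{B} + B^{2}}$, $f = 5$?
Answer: $\frac{8207}{11} - \frac{300 \sqrt{407}}{11} \approx 195.88$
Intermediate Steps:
$G{\left(B \right)} = B^{2} + \sqrt{\frac{1}{B} + B^{2}} - 2 B$ ($G{\left(B \right)} = \left(B^{2} - 2 B\right) + \sqrt{\frac{1}{B} + B^{2}} = B^{2} + \sqrt{\frac{1}{B} + B^{2}} - 2 B$)
$\left(G{\left(11 \right)} - 124\right)^{2} = \left(\left(11^{2} + \sqrt{\frac{1 + 11^{3}}{11}} - 22\right) - 124\right)^{2} = \left(\left(121 + \sqrt{\frac{1 + 1331}{11}} - 22\right) - 124\right)^{2} = \left(\left(121 + \sqrt{\frac{1}{11} \cdot 1332} - 22\right) - 124\right)^{2} = \left(\left(121 + \sqrt{\frac{1332}{11}} - 22\right) - 124\right)^{2} = \left(\left(121 + \frac{6 \sqrt{407}}{11} - 22\right) - 124\right)^{2} = \left(\left(99 + \frac{6 \sqrt{407}}{11}\right) - 124\right)^{2} = \left(-25 + \frac{6 \sqrt{407}}{11}\right)^{2}$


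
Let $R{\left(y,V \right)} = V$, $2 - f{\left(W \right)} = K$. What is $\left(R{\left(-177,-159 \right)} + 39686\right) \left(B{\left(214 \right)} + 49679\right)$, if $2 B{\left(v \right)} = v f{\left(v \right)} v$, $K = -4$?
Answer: $7394197309$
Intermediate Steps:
$f{\left(W \right)} = 6$ ($f{\left(W \right)} = 2 - -4 = 2 + 4 = 6$)
$B{\left(v \right)} = 3 v^{2}$ ($B{\left(v \right)} = \frac{v 6 v}{2} = \frac{6 v v}{2} = \frac{6 v^{2}}{2} = 3 v^{2}$)
$\left(R{\left(-177,-159 \right)} + 39686\right) \left(B{\left(214 \right)} + 49679\right) = \left(-159 + 39686\right) \left(3 \cdot 214^{2} + 49679\right) = 39527 \left(3 \cdot 45796 + 49679\right) = 39527 \left(137388 + 49679\right) = 39527 \cdot 187067 = 7394197309$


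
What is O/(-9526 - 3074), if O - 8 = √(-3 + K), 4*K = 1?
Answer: -1/1575 - I*√11/25200 ≈ -0.00063492 - 0.00013161*I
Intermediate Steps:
K = ¼ (K = (¼)*1 = ¼ ≈ 0.25000)
O = 8 + I*√11/2 (O = 8 + √(-3 + ¼) = 8 + √(-11/4) = 8 + I*√11/2 ≈ 8.0 + 1.6583*I)
O/(-9526 - 3074) = (8 + I*√11/2)/(-9526 - 3074) = (8 + I*√11/2)/(-12600) = (8 + I*√11/2)*(-1/12600) = -1/1575 - I*√11/25200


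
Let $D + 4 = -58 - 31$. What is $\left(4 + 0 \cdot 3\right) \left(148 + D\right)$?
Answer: $220$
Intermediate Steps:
$D = -93$ ($D = -4 - 89 = -93$)
$\left(4 + 0 \cdot 3\right) \left(148 + D\right) = \left(4 + 0 \cdot 3\right) \left(148 - 93\right) = \left(4 + 0\right) 55 = 4 \cdot 55 = 220$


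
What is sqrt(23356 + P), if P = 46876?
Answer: 2*sqrt(17558) ≈ 265.01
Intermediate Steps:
sqrt(23356 + P) = sqrt(23356 + 46876) = sqrt(70232) = 2*sqrt(17558)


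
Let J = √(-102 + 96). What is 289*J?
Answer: 289*I*√6 ≈ 707.9*I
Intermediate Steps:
J = I*√6 (J = √(-6) = I*√6 ≈ 2.4495*I)
289*J = 289*(I*√6) = 289*I*√6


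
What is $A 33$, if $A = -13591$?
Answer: $-448503$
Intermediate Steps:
$A 33 = \left(-13591\right) 33 = -448503$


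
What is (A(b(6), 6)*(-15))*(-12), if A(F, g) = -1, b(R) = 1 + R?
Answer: -180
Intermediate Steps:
(A(b(6), 6)*(-15))*(-12) = -1*(-15)*(-12) = 15*(-12) = -180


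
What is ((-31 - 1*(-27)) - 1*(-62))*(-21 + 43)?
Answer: 1276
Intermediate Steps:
((-31 - 1*(-27)) - 1*(-62))*(-21 + 43) = ((-31 + 27) + 62)*22 = (-4 + 62)*22 = 58*22 = 1276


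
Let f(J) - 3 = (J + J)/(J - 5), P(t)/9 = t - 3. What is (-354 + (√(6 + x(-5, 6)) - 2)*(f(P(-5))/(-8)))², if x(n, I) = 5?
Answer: 47226921471/379456 + 40746375*√11/94864 ≈ 1.2588e+5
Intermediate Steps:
P(t) = -27 + 9*t (P(t) = 9*(t - 3) = 9*(-3 + t) = -27 + 9*t)
f(J) = 3 + 2*J/(-5 + J) (f(J) = 3 + (J + J)/(J - 5) = 3 + (2*J)/(-5 + J) = 3 + 2*J/(-5 + J))
(-354 + (√(6 + x(-5, 6)) - 2)*(f(P(-5))/(-8)))² = (-354 + (√(6 + 5) - 2)*((5*(-3 + (-27 + 9*(-5)))/(-5 + (-27 + 9*(-5))))/(-8)))² = (-354 + (√11 - 2)*((5*(-3 + (-27 - 45))/(-5 + (-27 - 45)))*(-⅛)))² = (-354 + (-2 + √11)*((5*(-3 - 72)/(-5 - 72))*(-⅛)))² = (-354 + (-2 + √11)*((5*(-75)/(-77))*(-⅛)))² = (-354 + (-2 + √11)*((5*(-1/77)*(-75))*(-⅛)))² = (-354 + (-2 + √11)*((375/77)*(-⅛)))² = (-354 + (-2 + √11)*(-375/616))² = (-354 + (375/308 - 375*√11/616))² = (-108657/308 - 375*√11/616)²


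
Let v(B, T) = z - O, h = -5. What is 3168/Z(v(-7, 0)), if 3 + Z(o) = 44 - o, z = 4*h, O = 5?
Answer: 48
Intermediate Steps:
z = -20 (z = 4*(-5) = -20)
v(B, T) = -25 (v(B, T) = -20 - 1*5 = -20 - 5 = -25)
Z(o) = 41 - o (Z(o) = -3 + (44 - o) = 41 - o)
3168/Z(v(-7, 0)) = 3168/(41 - 1*(-25)) = 3168/(41 + 25) = 3168/66 = 3168*(1/66) = 48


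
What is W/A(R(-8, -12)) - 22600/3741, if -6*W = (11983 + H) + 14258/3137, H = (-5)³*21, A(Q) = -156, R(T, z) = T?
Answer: 1813144336/457685163 ≈ 3.9616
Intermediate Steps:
H = -2625 (H = -125*21 = -2625)
W = -14685152/9411 (W = -((11983 - 2625) + 14258/3137)/6 = -(9358 + 14258*(1/3137))/6 = -(9358 + 14258/3137)/6 = -⅙*29370304/3137 = -14685152/9411 ≈ -1560.4)
W/A(R(-8, -12)) - 22600/3741 = -14685152/9411/(-156) - 22600/3741 = -14685152/9411*(-1/156) - 22600*1/3741 = 3671288/367029 - 22600/3741 = 1813144336/457685163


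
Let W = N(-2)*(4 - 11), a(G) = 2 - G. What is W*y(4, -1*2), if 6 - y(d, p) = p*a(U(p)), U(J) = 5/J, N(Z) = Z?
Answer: 210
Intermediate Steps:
y(d, p) = 6 - p*(2 - 5/p)
W = 14 (W = -2*(4 - 11) = -2*(-7) = 14)
W*y(4, -1*2) = 14*(11 - (-2)*2) = 14*(11 - 2*(-2)) = 14*(11 + 4) = 14*15 = 210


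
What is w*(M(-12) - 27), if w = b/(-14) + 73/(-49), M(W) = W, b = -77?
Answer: -15327/98 ≈ -156.40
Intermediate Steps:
w = 393/98 (w = -77/(-14) + 73/(-49) = -77*(-1/14) + 73*(-1/49) = 11/2 - 73/49 = 393/98 ≈ 4.0102)
w*(M(-12) - 27) = 393*(-12 - 27)/98 = (393/98)*(-39) = -15327/98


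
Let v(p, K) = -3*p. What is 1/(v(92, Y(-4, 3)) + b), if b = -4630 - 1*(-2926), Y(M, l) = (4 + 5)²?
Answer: -1/1980 ≈ -0.00050505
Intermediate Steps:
Y(M, l) = 81 (Y(M, l) = 9² = 81)
b = -1704 (b = -4630 + 2926 = -1704)
1/(v(92, Y(-4, 3)) + b) = 1/(-3*92 - 1704) = 1/(-276 - 1704) = 1/(-1980) = -1/1980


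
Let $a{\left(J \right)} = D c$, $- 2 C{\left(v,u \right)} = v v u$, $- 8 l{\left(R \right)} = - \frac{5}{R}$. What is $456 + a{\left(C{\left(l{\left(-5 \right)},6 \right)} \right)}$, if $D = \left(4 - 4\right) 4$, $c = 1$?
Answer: $456$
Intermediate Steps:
$D = 0$ ($D = 0 \cdot 4 = 0$)
$l{\left(R \right)} = \frac{5}{8 R}$ ($l{\left(R \right)} = - \frac{\left(-5\right) \frac{1}{R}}{8} = \frac{5}{8 R}$)
$C{\left(v,u \right)} = - \frac{u v^{2}}{2}$ ($C{\left(v,u \right)} = - \frac{v v u}{2} = - \frac{v^{2} u}{2} = - \frac{u v^{2}}{2}$)
$a{\left(J \right)} = 0$ ($a{\left(J \right)} = 0 \cdot 1 = 0$)
$456 + a{\left(C{\left(l{\left(-5 \right)},6 \right)} \right)} = 456 + 0 = 456$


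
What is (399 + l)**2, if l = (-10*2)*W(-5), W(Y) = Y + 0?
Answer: 249001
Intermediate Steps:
W(Y) = Y
l = 100 (l = -10*2*(-5) = -20*(-5) = 100)
(399 + l)**2 = (399 + 100)**2 = 499**2 = 249001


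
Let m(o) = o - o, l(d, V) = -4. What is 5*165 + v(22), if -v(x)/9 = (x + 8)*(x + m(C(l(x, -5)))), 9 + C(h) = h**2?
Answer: -5115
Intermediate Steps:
C(h) = -9 + h**2
m(o) = 0
v(x) = -9*x*(8 + x) (v(x) = -9*(x + 8)*(x + 0) = -9*(8 + x)*x = -9*x*(8 + x))
5*165 + v(22) = 5*165 + 9*22*(-8 - 1*22) = 825 + 9*22*(-8 - 22) = 825 + 9*22*(-30) = 825 - 5940 = -5115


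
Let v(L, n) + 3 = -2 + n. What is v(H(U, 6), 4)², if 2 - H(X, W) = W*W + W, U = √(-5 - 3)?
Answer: 1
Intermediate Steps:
U = 2*I*√2 (U = √(-8) = 2*I*√2 ≈ 2.8284*I)
H(X, W) = 2 - W - W² (H(X, W) = 2 - (W*W + W) = 2 - (W² + W) = 2 - (W + W²) = 2 + (-W - W²) = 2 - W - W²)
v(L, n) = -5 + n (v(L, n) = -3 + (-2 + n) = -5 + n)
v(H(U, 6), 4)² = (-5 + 4)² = (-1)² = 1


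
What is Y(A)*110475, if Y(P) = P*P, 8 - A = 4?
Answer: 1767600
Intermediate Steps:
A = 4 (A = 8 - 1*4 = 8 - 4 = 4)
Y(P) = P²
Y(A)*110475 = 4²*110475 = 16*110475 = 1767600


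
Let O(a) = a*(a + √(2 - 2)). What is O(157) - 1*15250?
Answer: 9399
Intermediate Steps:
O(a) = a² (O(a) = a*(a + √0) = a*(a + 0) = a*a = a²)
O(157) - 1*15250 = 157² - 1*15250 = 24649 - 15250 = 9399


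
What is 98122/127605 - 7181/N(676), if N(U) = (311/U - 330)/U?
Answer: 418763364368698/28426438245 ≈ 14731.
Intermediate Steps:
N(U) = (-330 + 311/U)/U
98122/127605 - 7181/N(676) = 98122/127605 - 7181*456976/(311 - 330*676) = 98122*(1/127605) - 7181*456976/(311 - 223080) = 98122/127605 - 7181/((1/456976)*(-222769)) = 98122/127605 - 7181/(-222769/456976) = 98122/127605 - 7181*(-456976/222769) = 98122/127605 + 3281544656/222769 = 418763364368698/28426438245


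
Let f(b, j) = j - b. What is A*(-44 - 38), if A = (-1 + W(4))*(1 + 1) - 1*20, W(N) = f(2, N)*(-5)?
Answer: 3444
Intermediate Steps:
W(N) = 10 - 5*N (W(N) = (N - 1*2)*(-5) = (N - 2)*(-5) = (-2 + N)*(-5) = 10 - 5*N)
A = -42 (A = (-1 + (10 - 5*4))*(1 + 1) - 1*20 = (-1 + (10 - 20))*2 - 20 = (-1 - 10)*2 - 20 = -11*2 - 20 = -22 - 20 = -42)
A*(-44 - 38) = -42*(-44 - 38) = -42*(-82) = 3444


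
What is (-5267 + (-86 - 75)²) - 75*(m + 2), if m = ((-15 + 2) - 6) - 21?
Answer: 23504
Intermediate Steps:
m = -40 (m = (-13 - 6) - 21 = -19 - 21 = -40)
(-5267 + (-86 - 75)²) - 75*(m + 2) = (-5267 + (-86 - 75)²) - 75*(-40 + 2) = (-5267 + (-161)²) - 75*(-38) = (-5267 + 25921) + 2850 = 20654 + 2850 = 23504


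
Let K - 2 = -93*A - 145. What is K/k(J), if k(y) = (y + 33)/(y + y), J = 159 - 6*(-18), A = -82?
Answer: 665987/50 ≈ 13320.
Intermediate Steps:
K = 7483 (K = 2 + (-93*(-82) - 145) = 2 + (7626 - 145) = 2 + 7481 = 7483)
J = 267 (J = 159 - 1*(-108) = 159 + 108 = 267)
k(y) = (33 + y)/(2*y) (k(y) = (33 + y)/((2*y)) = (33 + y)*(1/(2*y)) = (33 + y)/(2*y))
K/k(J) = 7483/(((½)*(33 + 267)/267)) = 7483/(((½)*(1/267)*300)) = 7483/(50/89) = 7483*(89/50) = 665987/50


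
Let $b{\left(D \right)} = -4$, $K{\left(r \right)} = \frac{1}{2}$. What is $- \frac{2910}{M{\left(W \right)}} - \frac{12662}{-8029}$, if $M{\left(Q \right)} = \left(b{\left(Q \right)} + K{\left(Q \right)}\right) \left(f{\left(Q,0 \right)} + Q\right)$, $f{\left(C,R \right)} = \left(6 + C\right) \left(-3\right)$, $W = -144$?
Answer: $\frac{48068}{10323} \approx 4.6564$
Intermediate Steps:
$K{\left(r \right)} = \frac{1}{2}$
$f{\left(C,R \right)} = -18 - 3 C$
$M{\left(Q \right)} = 63 + 7 Q$ ($M{\left(Q \right)} = \left(-4 + \frac{1}{2}\right) \left(\left(-18 - 3 Q\right) + Q\right) = - \frac{7 \left(-18 - 2 Q\right)}{2} = 63 + 7 Q$)
$- \frac{2910}{M{\left(W \right)}} - \frac{12662}{-8029} = - \frac{2910}{63 + 7 \left(-144\right)} - \frac{12662}{-8029} = - \frac{2910}{63 - 1008} - - \frac{12662}{8029} = - \frac{2910}{-945} + \frac{12662}{8029} = \left(-2910\right) \left(- \frac{1}{945}\right) + \frac{12662}{8029} = \frac{194}{63} + \frac{12662}{8029} = \frac{48068}{10323}$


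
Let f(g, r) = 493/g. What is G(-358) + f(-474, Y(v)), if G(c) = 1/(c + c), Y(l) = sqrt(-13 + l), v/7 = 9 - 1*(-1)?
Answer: -176731/169692 ≈ -1.0415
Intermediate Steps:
v = 70 (v = 7*(9 - 1*(-1)) = 7*(9 + 1) = 7*10 = 70)
G(c) = 1/(2*c)
G(-358) + f(-474, Y(v)) = (1/2)/(-358) + 493/(-474) = (1/2)*(-1/358) + 493*(-1/474) = -1/716 - 493/474 = -176731/169692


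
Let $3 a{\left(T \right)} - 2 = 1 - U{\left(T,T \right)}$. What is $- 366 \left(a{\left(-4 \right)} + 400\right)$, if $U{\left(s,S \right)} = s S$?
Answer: $-144814$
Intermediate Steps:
$U{\left(s,S \right)} = S s$
$a{\left(T \right)} = 1 - \frac{T^{2}}{3}$ ($a{\left(T \right)} = \frac{2}{3} + \frac{1 - T T}{3} = \frac{2}{3} + \frac{1 - T^{2}}{3} = \frac{2}{3} - \left(- \frac{1}{3} + \frac{T^{2}}{3}\right) = 1 - \frac{T^{2}}{3}$)
$- 366 \left(a{\left(-4 \right)} + 400\right) = - 366 \left(\left(1 - \frac{\left(-4\right)^{2}}{3}\right) + 400\right) = - 366 \left(\left(1 - \frac{16}{3}\right) + 400\right) = - 366 \left(- \frac{13}{3} + 400\right) = \left(-366\right) \frac{1187}{3} = -144814$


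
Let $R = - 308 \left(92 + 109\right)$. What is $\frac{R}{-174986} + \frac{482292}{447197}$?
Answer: $\frac{8005672842}{5589515303} \approx 1.4323$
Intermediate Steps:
$R = -61908$ ($R = \left(-308\right) 201 = -61908$)
$\frac{R}{-174986} + \frac{482292}{447197} = - \frac{61908}{-174986} + \frac{482292}{447197} = \left(-61908\right) \left(- \frac{1}{174986}\right) + 482292 \cdot \frac{1}{447197} = \frac{4422}{12499} + \frac{482292}{447197} = \frac{8005672842}{5589515303}$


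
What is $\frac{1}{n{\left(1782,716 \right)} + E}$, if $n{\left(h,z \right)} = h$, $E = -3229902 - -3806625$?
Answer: $\frac{1}{578505} \approx 1.7286 \cdot 10^{-6}$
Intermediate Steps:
$E = 576723$ ($E = -3229902 + 3806625 = 576723$)
$\frac{1}{n{\left(1782,716 \right)} + E} = \frac{1}{1782 + 576723} = \frac{1}{578505}$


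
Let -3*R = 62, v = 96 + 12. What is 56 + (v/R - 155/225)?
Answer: 69869/1395 ≈ 50.085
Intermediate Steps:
v = 108
R = -62/3 (R = -⅓*62 = -62/3 ≈ -20.667)
56 + (v/R - 155/225) = 56 + (108/(-62/3) - 155/225) = 56 + (108*(-3/62) - 155*1/225) = 56 + (-162/31 - 31/45) = 56 - 8251/1395 = 69869/1395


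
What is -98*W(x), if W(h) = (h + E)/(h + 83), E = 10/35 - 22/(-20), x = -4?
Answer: 1281/395 ≈ 3.2430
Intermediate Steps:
E = 97/70 (E = 10*(1/35) - 22*(-1/20) = 2/7 + 11/10 = 97/70 ≈ 1.3857)
W(h) = (97/70 + h)/(83 + h) (W(h) = (h + 97/70)/(h + 83) = (97/70 + h)/(83 + h))
-98*W(x) = -98*(97/70 - 4)/(83 - 4) = -98*(-183)/(79*70) = -98*(-183/5530) = 1281/395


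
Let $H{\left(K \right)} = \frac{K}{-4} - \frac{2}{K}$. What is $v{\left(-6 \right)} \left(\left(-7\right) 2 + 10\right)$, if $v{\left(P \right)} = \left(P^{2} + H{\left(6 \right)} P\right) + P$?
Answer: $-164$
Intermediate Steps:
$H{\left(K \right)} = - \frac{2}{K} - \frac{K}{4}$ ($H{\left(K \right)} = K \left(- \frac{1}{4}\right) - \frac{2}{K} = - \frac{K}{4} - \frac{2}{K} = - \frac{2}{K} - \frac{K}{4}$)
$v{\left(P \right)} = P^{2} - \frac{5 P}{6}$ ($v{\left(P \right)} = \left(P^{2} + \left(- \frac{2}{6} - \frac{3}{2}\right) P\right) + P = \left(P^{2} + \left(\left(-2\right) \frac{1}{6} - \frac{3}{2}\right) P\right) + P = \left(P^{2} + \left(- \frac{1}{3} - \frac{3}{2}\right) P\right) + P = \left(P^{2} - \frac{11 P}{6}\right) + P = P^{2} - \frac{5 P}{6}$)
$v{\left(-6 \right)} \left(\left(-7\right) 2 + 10\right) = \frac{1}{6} \left(-6\right) \left(-5 + 6 \left(-6\right)\right) \left(\left(-7\right) 2 + 10\right) = \frac{1}{6} \left(-6\right) \left(-5 - 36\right) \left(-14 + 10\right) = \frac{1}{6} \left(-6\right) \left(-41\right) \left(-4\right) = 41 \left(-4\right) = -164$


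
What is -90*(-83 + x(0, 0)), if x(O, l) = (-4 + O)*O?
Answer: 7470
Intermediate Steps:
x(O, l) = O*(-4 + O)
-90*(-83 + x(0, 0)) = -90*(-83 + 0*(-4 + 0)) = -90*(-83 + 0*(-4)) = -90*(-83 + 0) = -90*(-83) = 7470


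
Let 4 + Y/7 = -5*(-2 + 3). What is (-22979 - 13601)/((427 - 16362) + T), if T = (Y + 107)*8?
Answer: 36580/15583 ≈ 2.3474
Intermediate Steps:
Y = -63 (Y = -28 + 7*(-5*(-2 + 3)) = -28 + 7*(-5*1) = -28 + 7*(-5) = -28 - 35 = -63)
T = 352 (T = (-63 + 107)*8 = 44*8 = 352)
(-22979 - 13601)/((427 - 16362) + T) = (-22979 - 13601)/((427 - 16362) + 352) = -36580/(-15935 + 352) = -36580/(-15583) = -36580*(-1/15583) = 36580/15583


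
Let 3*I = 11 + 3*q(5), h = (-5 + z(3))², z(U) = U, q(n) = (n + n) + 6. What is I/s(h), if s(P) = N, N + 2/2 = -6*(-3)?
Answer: 59/51 ≈ 1.1569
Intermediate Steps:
q(n) = 6 + 2*n (q(n) = 2*n + 6 = 6 + 2*n)
N = 17 (N = -1 - 6*(-3) = -1 + 18 = 17)
h = 4 (h = (-5 + 3)² = (-2)² = 4)
I = 59/3 (I = (11 + 3*(6 + 2*5))/3 = (11 + 3*(6 + 10))/3 = (11 + 3*16)/3 = (11 + 48)/3 = (⅓)*59 = 59/3 ≈ 19.667)
s(P) = 17
I/s(h) = (59/3)/17 = (59/3)*(1/17) = 59/51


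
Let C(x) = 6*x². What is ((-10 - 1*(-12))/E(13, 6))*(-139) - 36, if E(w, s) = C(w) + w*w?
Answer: -42866/1183 ≈ -36.235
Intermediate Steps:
E(w, s) = 7*w² (E(w, s) = 6*w² + w*w = 6*w² + w² = 7*w²)
((-10 - 1*(-12))/E(13, 6))*(-139) - 36 = ((-10 - 1*(-12))/((7*13²)))*(-139) - 36 = ((-10 + 12)/((7*169)))*(-139) - 36 = (2/1183)*(-139) - 36 = -278/1183 - 36 = -42866/1183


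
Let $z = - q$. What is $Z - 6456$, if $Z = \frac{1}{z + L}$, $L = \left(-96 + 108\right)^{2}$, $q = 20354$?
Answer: $- \frac{130475761}{20210} \approx -6456.0$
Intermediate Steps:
$L = 144$ ($L = 12^{2} = 144$)
$z = -20354$ ($z = \left(-1\right) 20354 = -20354$)
$Z = - \frac{1}{20210}$ ($Z = \frac{1}{-20354 + 144} = \frac{1}{-20210} = - \frac{1}{20210} \approx -4.948 \cdot 10^{-5}$)
$Z - 6456 = - \frac{1}{20210} - 6456 = - \frac{130475761}{20210}$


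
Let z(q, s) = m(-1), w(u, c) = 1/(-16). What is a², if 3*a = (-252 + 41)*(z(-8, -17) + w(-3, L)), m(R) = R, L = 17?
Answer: 12866569/2304 ≈ 5584.4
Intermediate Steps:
w(u, c) = -1/16
z(q, s) = -1
a = 3587/48 (a = ((-252 + 41)*(-1 - 1/16))/3 = (-211*(-17/16))/3 = (⅓)*(3587/16) = 3587/48 ≈ 74.729)
a² = (3587/48)² = 12866569/2304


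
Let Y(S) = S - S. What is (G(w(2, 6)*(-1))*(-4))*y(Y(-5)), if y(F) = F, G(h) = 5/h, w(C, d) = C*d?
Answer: 0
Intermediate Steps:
Y(S) = 0
(G(w(2, 6)*(-1))*(-4))*y(Y(-5)) = ((5/(((2*6)*(-1))))*(-4))*0 = ((5/((12*(-1))))*(-4))*0 = ((5/(-12))*(-4))*0 = ((5*(-1/12))*(-4))*0 = -5/12*(-4)*0 = (5/3)*0 = 0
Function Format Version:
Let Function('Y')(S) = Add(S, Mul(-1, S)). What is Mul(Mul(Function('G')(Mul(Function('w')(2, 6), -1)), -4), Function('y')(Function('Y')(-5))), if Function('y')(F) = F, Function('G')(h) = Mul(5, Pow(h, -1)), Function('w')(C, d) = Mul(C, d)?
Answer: 0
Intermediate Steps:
Function('Y')(S) = 0
Mul(Mul(Function('G')(Mul(Function('w')(2, 6), -1)), -4), Function('y')(Function('Y')(-5))) = Mul(Mul(Mul(5, Pow(Mul(Mul(2, 6), -1), -1)), -4), 0) = Mul(Mul(Mul(5, Pow(Mul(12, -1), -1)), -4), 0) = Mul(Mul(Mul(5, Pow(-12, -1)), -4), 0) = Mul(Mul(Mul(5, Rational(-1, 12)), -4), 0) = Mul(Mul(Rational(-5, 12), -4), 0) = Mul(Rational(5, 3), 0) = 0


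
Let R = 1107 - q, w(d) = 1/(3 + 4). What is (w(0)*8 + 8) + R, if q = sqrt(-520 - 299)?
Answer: 7813/7 - 3*I*sqrt(91) ≈ 1116.1 - 28.618*I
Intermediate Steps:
q = 3*I*sqrt(91) (q = sqrt(-819) = 3*I*sqrt(91) ≈ 28.618*I)
w(d) = 1/7
R = 1107 - 3*I*sqrt(91) ≈ 1107.0 - 28.618*I
(w(0)*8 + 8) + R = ((1/7)*8 + 8) + (1107 - 3*I*sqrt(91)) = (8/7 + 8) + (1107 - 3*I*sqrt(91)) = 64/7 + (1107 - 3*I*sqrt(91)) = 7813/7 - 3*I*sqrt(91)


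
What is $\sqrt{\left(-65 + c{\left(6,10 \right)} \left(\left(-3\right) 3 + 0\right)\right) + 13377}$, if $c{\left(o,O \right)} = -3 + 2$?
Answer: $\sqrt{13321} \approx 115.42$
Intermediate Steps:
$c{\left(o,O \right)} = -1$
$\sqrt{\left(-65 + c{\left(6,10 \right)} \left(\left(-3\right) 3 + 0\right)\right) + 13377} = \sqrt{\left(-65 - \left(\left(-3\right) 3 + 0\right)\right) + 13377} = \sqrt{\left(-65 - \left(-9 + 0\right)\right) + 13377} = \sqrt{\left(-65 - -9\right) + 13377} = \sqrt{\left(-65 + 9\right) + 13377} = \sqrt{-56 + 13377} = \sqrt{13321}$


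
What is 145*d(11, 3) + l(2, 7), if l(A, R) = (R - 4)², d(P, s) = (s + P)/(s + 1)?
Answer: 1033/2 ≈ 516.50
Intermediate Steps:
d(P, s) = (P + s)/(1 + s)
l(A, R) = (-4 + R)²
145*d(11, 3) + l(2, 7) = 145*((11 + 3)/(1 + 3)) + (-4 + 7)² = 145*(14/4) + 3² = 145*((¼)*14) + 9 = 145*(7/2) + 9 = 1015/2 + 9 = 1033/2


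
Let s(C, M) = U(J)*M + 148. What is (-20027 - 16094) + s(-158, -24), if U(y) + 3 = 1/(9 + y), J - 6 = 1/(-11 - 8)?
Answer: -2549085/71 ≈ -35903.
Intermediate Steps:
J = 113/19 (J = 6 + 1/(-11 - 8) = 6 + 1/(-19) = 6 - 1/19 = 113/19 ≈ 5.9474)
U(y) = -3 + 1/(9 + y)
s(C, M) = 148 - 833*M/284 (s(C, M) = ((-26 - 3*113/19)/(9 + 113/19))*M + 148 = ((-26 - 339/19)/(284/19))*M + 148 = ((19/284)*(-833/19))*M + 148 = -833*M/284 + 148 = 148 - 833*M/284)
(-20027 - 16094) + s(-158, -24) = (-20027 - 16094) + (148 - 833/284*(-24)) = -36121 + (148 + 4998/71) = -36121 + 15506/71 = -2549085/71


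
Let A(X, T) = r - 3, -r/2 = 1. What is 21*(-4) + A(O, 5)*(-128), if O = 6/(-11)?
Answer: 556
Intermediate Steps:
r = -2 (r = -2*1 = -2)
O = -6/11 (O = 6*(-1/11) = -6/11 ≈ -0.54545)
A(X, T) = -5 (A(X, T) = -2 - 3 = -5)
21*(-4) + A(O, 5)*(-128) = 21*(-4) - 5*(-128) = -84 + 640 = 556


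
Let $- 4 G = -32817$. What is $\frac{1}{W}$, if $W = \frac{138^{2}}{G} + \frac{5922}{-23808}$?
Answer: $\frac{43405952}{89958663} \approx 0.48251$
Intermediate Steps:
$G = \frac{32817}{4}$ ($G = \left(- \frac{1}{4}\right) \left(-32817\right) = \frac{32817}{4} \approx 8204.3$)
$W = \frac{89958663}{43405952}$ ($W = \frac{138^{2}}{\frac{32817}{4}} + \frac{5922}{-23808} = 19044 \cdot \frac{4}{32817} + 5922 \left(- \frac{1}{23808}\right) = \frac{25392}{10939} - \frac{987}{3968} = \frac{89958663}{43405952} \approx 2.0725$)
$\frac{1}{W} = \frac{1}{\frac{89958663}{43405952}} = \frac{43405952}{89958663}$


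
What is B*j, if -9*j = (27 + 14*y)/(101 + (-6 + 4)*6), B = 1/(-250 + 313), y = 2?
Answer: -55/50463 ≈ -0.0010899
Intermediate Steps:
B = 1/63 ≈ 0.015873
j = -55/801 (j = -(27 + 14*2)/(9*(101 + (-6 + 4)*6)) = -(27 + 28)/(9*(101 - 2*6)) = -55/(9*(101 - 12)) = -55/(9*89) = -⅑*55/89 = -55/801 ≈ -0.068664)
B*j = (1/63)*(-55/801) = -55/50463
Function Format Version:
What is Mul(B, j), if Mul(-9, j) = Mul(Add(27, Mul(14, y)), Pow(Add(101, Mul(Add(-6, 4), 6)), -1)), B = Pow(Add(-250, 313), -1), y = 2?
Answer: Rational(-55, 50463) ≈ -0.0010899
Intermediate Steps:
B = Rational(1, 63) (B = Pow(63, -1) = Rational(1, 63) ≈ 0.015873)
j = Rational(-55, 801) (j = Mul(Rational(-1, 9), Mul(Add(27, Mul(14, 2)), Pow(Add(101, Mul(Add(-6, 4), 6)), -1))) = Mul(Rational(-1, 9), Mul(Add(27, 28), Pow(Add(101, Mul(-2, 6)), -1))) = Mul(Rational(-1, 9), Mul(55, Pow(Add(101, -12), -1))) = Mul(Rational(-1, 9), Mul(55, Pow(89, -1))) = Mul(Rational(-1, 9), Mul(55, Rational(1, 89))) = Mul(Rational(-1, 9), Rational(55, 89)) = Rational(-55, 801) ≈ -0.068664)
Mul(B, j) = Mul(Rational(1, 63), Rational(-55, 801)) = Rational(-55, 50463)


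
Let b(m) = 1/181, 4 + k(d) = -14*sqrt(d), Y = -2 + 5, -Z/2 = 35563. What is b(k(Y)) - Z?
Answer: 12873807/181 ≈ 71126.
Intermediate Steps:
Z = -71126 (Z = -2*35563 = -71126)
Y = 3
k(d) = -4 - 14*sqrt(d)
b(m) = 1/181
b(k(Y)) - Z = 1/181 - 1*(-71126) = 1/181 + 71126 = 12873807/181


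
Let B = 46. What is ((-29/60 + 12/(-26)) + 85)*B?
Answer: 1507949/390 ≈ 3866.5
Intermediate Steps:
((-29/60 + 12/(-26)) + 85)*B = ((-29/60 + 12/(-26)) + 85)*46 = ((-29*1/60 + 12*(-1/26)) + 85)*46 = ((-29/60 - 6/13) + 85)*46 = (-737/780 + 85)*46 = (65563/780)*46 = 1507949/390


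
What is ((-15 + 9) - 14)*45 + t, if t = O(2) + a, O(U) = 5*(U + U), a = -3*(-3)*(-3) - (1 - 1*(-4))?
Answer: -912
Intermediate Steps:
a = -32 (a = 9*(-3) - (1 + 4) = -27 - 1*5 = -27 - 5 = -32)
O(U) = 10*U (O(U) = 5*(2*U) = 10*U)
t = -12 (t = 10*2 - 32 = 20 - 32 = -12)
((-15 + 9) - 14)*45 + t = ((-15 + 9) - 14)*45 - 12 = (-6 - 14)*45 - 12 = -20*45 - 12 = -900 - 12 = -912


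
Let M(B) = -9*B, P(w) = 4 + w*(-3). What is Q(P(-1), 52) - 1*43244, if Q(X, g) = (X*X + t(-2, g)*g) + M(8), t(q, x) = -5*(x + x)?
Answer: -70307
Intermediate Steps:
P(w) = 4 - 3*w
t(q, x) = -10*x
Q(X, g) = -72 + X² - 10*g² (Q(X, g) = (X*X + (-10*g)*g) - 9*8 = (X² - 10*g²) - 72 = -72 + X² - 10*g²)
Q(P(-1), 52) - 1*43244 = (-72 + (4 - 3*(-1))² - 10*52²) - 1*43244 = (-72 + (4 + 3)² - 10*2704) - 43244 = (-72 + 7² - 27040) - 43244 = (-72 + 49 - 27040) - 43244 = -27063 - 43244 = -70307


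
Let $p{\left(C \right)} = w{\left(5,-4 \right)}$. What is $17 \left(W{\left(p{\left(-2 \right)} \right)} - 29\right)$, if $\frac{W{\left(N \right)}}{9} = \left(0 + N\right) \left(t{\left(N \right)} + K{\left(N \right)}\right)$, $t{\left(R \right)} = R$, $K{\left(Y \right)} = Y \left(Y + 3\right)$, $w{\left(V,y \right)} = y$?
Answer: $-493$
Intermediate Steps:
$K{\left(Y \right)} = Y \left(3 + Y\right)$
$p{\left(C \right)} = -4$
$W{\left(N \right)} = 9 N \left(N + N \left(3 + N\right)\right)$ ($W{\left(N \right)} = 9 \left(0 + N\right) \left(N + N \left(3 + N\right)\right) = 9 N \left(N + N \left(3 + N\right)\right)$)
$17 \left(W{\left(p{\left(-2 \right)} \right)} - 29\right) = 17 \left(9 \left(-4\right)^{2} \left(4 - 4\right) - 29\right) = 17 \left(9 \cdot 16 \cdot 0 - 29\right) = 17 \left(0 - 29\right) = 17 \left(-29\right) = -493$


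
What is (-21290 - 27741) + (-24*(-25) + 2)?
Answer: -48429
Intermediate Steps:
(-21290 - 27741) + (-24*(-25) + 2) = -49031 + (600 + 2) = -49031 + 602 = -48429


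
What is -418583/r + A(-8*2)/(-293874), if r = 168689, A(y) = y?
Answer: -61503980759/24786655593 ≈ -2.4813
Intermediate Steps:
-418583/r + A(-8*2)/(-293874) = -418583/168689 - 8*2/(-293874) = -418583*1/168689 - 16*(-1/293874) = -418583/168689 + 8/146937 = -61503980759/24786655593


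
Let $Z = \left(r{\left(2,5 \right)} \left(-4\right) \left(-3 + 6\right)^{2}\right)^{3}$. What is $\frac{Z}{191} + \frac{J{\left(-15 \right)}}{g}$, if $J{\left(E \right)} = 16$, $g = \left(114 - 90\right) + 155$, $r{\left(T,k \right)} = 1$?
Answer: $- \frac{8348368}{34189} \approx -244.18$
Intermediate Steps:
$g = 179$ ($g = 24 + 155 = 179$)
$Z = -46656$ ($Z = \left(1 \left(-4\right) \left(-3 + 6\right)^{2}\right)^{3} = \left(- 4 \cdot 3^{2}\right)^{3} = \left(\left(-4\right) 9\right)^{3} = \left(-36\right)^{3} = -46656$)
$\frac{Z}{191} + \frac{J{\left(-15 \right)}}{g} = - \frac{46656}{191} + \frac{16}{179} = - \frac{8348368}{34189}$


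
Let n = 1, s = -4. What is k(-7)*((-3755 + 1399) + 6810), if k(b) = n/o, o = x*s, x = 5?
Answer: -2227/10 ≈ -222.70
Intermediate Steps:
o = -20 (o = 5*(-4) = -20)
k(b) = -1/20 (k(b) = 1/(-20) = 1*(-1/20) = -1/20)
k(-7)*((-3755 + 1399) + 6810) = -((-3755 + 1399) + 6810)/20 = -(-2356 + 6810)/20 = -1/20*4454 = -2227/10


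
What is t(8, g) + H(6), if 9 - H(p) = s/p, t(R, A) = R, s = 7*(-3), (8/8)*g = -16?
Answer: 41/2 ≈ 20.500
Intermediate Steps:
g = -16
s = -21
H(p) = 9 + 21/p (H(p) = 9 - (-21)/p = 9 + 21/p)
t(8, g) + H(6) = 8 + (9 + 21/6) = 8 + (9 + 21*(1/6)) = 8 + (9 + 7/2) = 8 + 25/2 = 41/2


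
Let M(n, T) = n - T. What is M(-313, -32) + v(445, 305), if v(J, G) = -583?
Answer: -864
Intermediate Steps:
M(-313, -32) + v(445, 305) = (-313 - 1*(-32)) - 583 = (-313 + 32) - 583 = -281 - 583 = -864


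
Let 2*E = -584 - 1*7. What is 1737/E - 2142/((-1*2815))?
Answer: -2837796/554555 ≈ -5.1172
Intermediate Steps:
E = -591/2 (E = (-584 - 1*7)/2 = (-584 - 7)/2 = (½)*(-591) = -591/2 ≈ -295.50)
1737/E - 2142/((-1*2815)) = 1737/(-591/2) - 2142/((-1*2815)) = 1737*(-2/591) - 2142/(-2815) = -1158/197 - 2142*(-1/2815) = -1158/197 + 2142/2815 = -2837796/554555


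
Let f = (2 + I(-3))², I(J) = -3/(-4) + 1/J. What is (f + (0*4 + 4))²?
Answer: 2007889/20736 ≈ 96.831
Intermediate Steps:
I(J) = ¾ + 1/J (I(J) = -3*(-¼) + 1/J = ¾ + 1/J)
f = 841/144 (f = (2 + (¾ + 1/(-3)))² = (2 + (¾ - ⅓))² = (2 + 5/12)² = (29/12)² = 841/144 ≈ 5.8403)
(f + (0*4 + 4))² = (841/144 + (0*4 + 4))² = (841/144 + (0 + 4))² = (841/144 + 4)² = (1417/144)² = 2007889/20736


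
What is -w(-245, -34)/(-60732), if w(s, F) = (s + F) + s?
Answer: -131/15183 ≈ -0.0086281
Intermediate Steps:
w(s, F) = F + 2*s (w(s, F) = (F + s) + s = F + 2*s)
-w(-245, -34)/(-60732) = -(-34 + 2*(-245))/(-60732) = -(-34 - 490)*(-1/60732) = -1*(-524)*(-1/60732) = 524*(-1/60732) = -131/15183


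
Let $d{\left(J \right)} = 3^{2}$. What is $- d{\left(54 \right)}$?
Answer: $-9$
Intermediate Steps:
$d{\left(J \right)} = 9$
$- d{\left(54 \right)} = \left(-1\right) 9 = -9$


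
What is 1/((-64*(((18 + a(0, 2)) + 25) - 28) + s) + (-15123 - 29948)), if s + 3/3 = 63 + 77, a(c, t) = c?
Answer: -1/45892 ≈ -2.1790e-5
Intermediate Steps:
s = 139 (s = -1 + (63 + 77) = -1 + 140 = 139)
1/((-64*(((18 + a(0, 2)) + 25) - 28) + s) + (-15123 - 29948)) = 1/((-64*(((18 + 0) + 25) - 28) + 139) + (-15123 - 29948)) = 1/((-64*((18 + 25) - 28) + 139) - 45071) = 1/((-64*(43 - 28) + 139) - 45071) = 1/((-64*15 + 139) - 45071) = 1/((-960 + 139) - 45071) = 1/(-821 - 45071) = 1/(-45892) = -1/45892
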